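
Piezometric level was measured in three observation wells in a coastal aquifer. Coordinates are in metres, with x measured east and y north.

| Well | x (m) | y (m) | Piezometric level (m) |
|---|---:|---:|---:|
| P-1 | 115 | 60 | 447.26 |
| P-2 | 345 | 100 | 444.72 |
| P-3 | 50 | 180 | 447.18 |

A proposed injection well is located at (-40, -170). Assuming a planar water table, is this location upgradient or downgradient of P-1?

Differences from P-1: to P-2 (Δx, Δy, Δh) = (230, 40, -2.54); to P-3 = (-65, 120, -0.08).
Determinant of the coordinate differences = 230·120 − (-65)·40 = 30200.
∂h/∂x = [(-2.54)·120 − (-0.08)·40] / 30200 = -0.009987
∂h/∂y = [230·(-0.08) − (-65)·(-2.54)] / 30200 = -0.006076
Head at (-40, -170) = 447.26 + (-0.009987)·(-155) + (-0.006076)·(-230) = 450.21 m.
That is higher than the 447.26 m at P-1, so the point is upgradient.

upgradient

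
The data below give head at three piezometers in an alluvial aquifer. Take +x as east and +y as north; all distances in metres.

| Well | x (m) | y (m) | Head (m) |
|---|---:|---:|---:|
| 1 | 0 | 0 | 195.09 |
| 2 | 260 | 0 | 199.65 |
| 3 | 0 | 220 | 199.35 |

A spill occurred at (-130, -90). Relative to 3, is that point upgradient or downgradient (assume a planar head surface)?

downgradient

∂h/∂x = (199.65 − 195.09) / (260 − 0) = +0.01754
∂h/∂y = (199.35 − 195.09) / (220 − 0) = +0.01936
Head at (-130, -90) = 195.09 + (+0.01754)·(-130) + (+0.01936)·(-90) = 191.07 m.
That is lower than the 199.35 m at 3, so the point is downgradient.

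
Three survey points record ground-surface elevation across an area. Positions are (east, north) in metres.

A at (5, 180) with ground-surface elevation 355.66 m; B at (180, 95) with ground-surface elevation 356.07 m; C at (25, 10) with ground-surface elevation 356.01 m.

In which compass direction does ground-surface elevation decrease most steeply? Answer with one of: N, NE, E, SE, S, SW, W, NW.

NW

Taking A as reference: B−A = (175, -85, +0.41); C−A = (20, -170, +0.35).
Solve a·Δx + b·Δy = Δz: det = 175·(-170) − 20·(-85) = -28050.
∂z/∂x = [(+0.41)·(-170) − (+0.35)·(-85)] / -28050 = +0.001424
∂z/∂y = [175·(+0.35) − 20·(+0.41)] / -28050 = -0.001891
Steepest decrease is along −∇f = (-0.001424 E, +0.001891 N) → northwest.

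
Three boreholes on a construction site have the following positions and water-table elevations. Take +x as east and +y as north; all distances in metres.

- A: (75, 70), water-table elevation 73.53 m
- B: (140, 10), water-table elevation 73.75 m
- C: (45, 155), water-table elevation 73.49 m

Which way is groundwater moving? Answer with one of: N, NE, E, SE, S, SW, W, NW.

W

Three-point gradient (reference A): Δ to B = (65, -60, +0.22), Δ to C = (-30, 85, -0.04).
∂h/∂x = +0.004376, ∂h/∂y = +0.001074 (det = 3725).
Flow = −∇h = (-0.004376 east, -0.001074 north), which points west.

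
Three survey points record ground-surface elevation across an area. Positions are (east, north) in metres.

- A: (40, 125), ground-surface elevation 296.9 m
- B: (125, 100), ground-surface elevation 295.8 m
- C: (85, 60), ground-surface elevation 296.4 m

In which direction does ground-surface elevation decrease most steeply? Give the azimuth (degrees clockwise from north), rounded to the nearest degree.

Differences from A: to B (Δx, Δy, Δh) = (85, -25, -1.1); to C = (45, -65, -0.5).
Determinant of the coordinate differences = 85·(-65) − 45·(-25) = -4400.
∂z/∂x = [(-1.1)·(-65) − (-0.5)·(-25)] / -4400 = -0.01341
∂z/∂y = [85·(-0.5) − 45·(-1.1)] / -4400 = -0.001591
Steepest decrease is along −∇f: components (+0.01341 E, +0.001591 N).
Azimuth = atan2(+0.01341, +0.001591) = 83.2° ≈ 083°.

083°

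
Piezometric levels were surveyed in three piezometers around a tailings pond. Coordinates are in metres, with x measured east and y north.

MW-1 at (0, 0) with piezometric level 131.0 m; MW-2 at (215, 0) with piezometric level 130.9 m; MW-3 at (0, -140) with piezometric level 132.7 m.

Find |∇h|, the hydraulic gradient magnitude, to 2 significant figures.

∂h/∂x = (130.9 − 131.0) / (215 − 0) = -0.0004651
∂h/∂y = (132.7 − 131.0) / (-140 − 0) = -0.01214
|∇h| = √(-0.0004651² + -0.01214²) = 0.01215

0.012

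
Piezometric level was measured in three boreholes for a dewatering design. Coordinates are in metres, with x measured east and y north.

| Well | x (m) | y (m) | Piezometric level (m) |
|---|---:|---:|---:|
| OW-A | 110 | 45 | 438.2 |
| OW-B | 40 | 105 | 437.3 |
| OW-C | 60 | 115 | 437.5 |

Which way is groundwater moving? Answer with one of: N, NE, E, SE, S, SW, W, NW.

W

Differences from OW-A: to OW-B (Δx, Δy, Δh) = (-70, 60, -0.9); to OW-C = (-50, 70, -0.7).
Solve a·Δx + b·Δy = Δh: det = (-70)·70 − (-50)·60 = -1900.
∂h/∂x = [(-0.9)·70 − (-0.7)·60] / -1900 = +0.01105
∂h/∂y = [(-70)·(-0.7) − (-50)·(-0.9)] / -1900 = -0.002105
Flow = −∇h = (-0.01105 east, +0.002105 north), which points west.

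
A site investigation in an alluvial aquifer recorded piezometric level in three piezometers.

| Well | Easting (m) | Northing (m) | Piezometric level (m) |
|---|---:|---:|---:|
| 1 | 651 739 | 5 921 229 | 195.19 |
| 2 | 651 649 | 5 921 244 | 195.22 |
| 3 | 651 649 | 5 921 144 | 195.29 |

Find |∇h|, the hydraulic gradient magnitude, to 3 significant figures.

With h = a·x + b·y + c and 1 as origin, the differences give:
  (-90)·a + 15·b = +0.03
  (-90)·a + (-85)·b = +0.10
Eliminate b (×(-85) and ×15, subtract): 9000·a = -4.050 → a = ∂h/∂x = -0.0004500
Back-substitute: b = ∂h/∂y = -0.0007000.
|∇h| = √(-0.0004500² + -0.0007000²) = 0.0008322

0.000832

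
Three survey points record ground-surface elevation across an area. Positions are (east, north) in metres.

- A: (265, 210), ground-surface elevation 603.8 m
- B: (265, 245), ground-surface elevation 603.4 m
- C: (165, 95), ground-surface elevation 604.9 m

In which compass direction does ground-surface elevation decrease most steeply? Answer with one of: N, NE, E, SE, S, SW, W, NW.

With z = a·x + b·y + c and A as origin, the differences give:
  0·a + 35·b = -0.4
  (-100)·a + (-115)·b = +1.1
Eliminate b (×(-115) and ×35, subtract): 3500·a = 7.50 → a = ∂z/∂x = +0.002143
Back-substitute: b = ∂z/∂y = -0.01143.
Steepest decrease is along −∇f = (-0.002143 E, +0.01143 N) → north.

N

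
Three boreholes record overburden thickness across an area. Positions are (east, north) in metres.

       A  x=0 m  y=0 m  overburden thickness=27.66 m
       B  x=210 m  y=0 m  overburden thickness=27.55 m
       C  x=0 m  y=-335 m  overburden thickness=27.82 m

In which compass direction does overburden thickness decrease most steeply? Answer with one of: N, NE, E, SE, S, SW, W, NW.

NE

∂d/∂x = (27.55 − 27.66) / (210 − 0) = -0.0005238
∂d/∂y = (27.82 − 27.66) / (-335 − 0) = -0.0004776
Steepest decrease is along −∇f = (+0.0005238 E, +0.0004776 N) → northeast.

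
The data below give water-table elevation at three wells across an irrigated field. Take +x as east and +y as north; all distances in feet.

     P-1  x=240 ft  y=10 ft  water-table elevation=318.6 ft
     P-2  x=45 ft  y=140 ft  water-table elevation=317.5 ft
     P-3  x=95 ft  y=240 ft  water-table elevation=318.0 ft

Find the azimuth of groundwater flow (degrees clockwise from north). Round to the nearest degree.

256°

Differences from P-1: to P-2 (Δx, Δy, Δh) = (-195, 130, -1.1); to P-3 = (-145, 230, -0.6).
Solve a·Δx + b·Δy = Δh: det = (-195)·230 − (-145)·130 = -26000.
∂h/∂x = [(-1.1)·230 − (-0.6)·130] / -26000 = +0.006731
∂h/∂y = [(-195)·(-0.6) − (-145)·(-1.1)] / -26000 = +0.001635
Flow direction (−∇h) has components (-0.006731 E, -0.001635 N).
Azimuth = atan2(E, N) = atan2(-0.006731, -0.001635) = 256.3° ≈ 256°.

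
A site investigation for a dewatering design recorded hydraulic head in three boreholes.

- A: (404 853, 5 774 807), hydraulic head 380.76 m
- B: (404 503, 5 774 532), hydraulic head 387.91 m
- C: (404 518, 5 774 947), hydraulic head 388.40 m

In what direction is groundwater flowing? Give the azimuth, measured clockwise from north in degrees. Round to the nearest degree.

Taking A as reference: B−A = (-350, -275, +7.15); C−A = (-335, 140, +7.64).
Solve a·Δx + b·Δy = Δh: det = (-350)·140 − (-335)·(-275) = -141125.
∂h/∂x = [(+7.15)·140 − (+7.64)·(-275)] / -141125 = -0.02198
∂h/∂y = [(-350)·(+7.64) − (-335)·(+7.15)] / -141125 = +0.001975
Flow direction (−∇h) has components (+0.02198 E, -0.001975 N).
Azimuth = atan2(E, N) = atan2(+0.02198, -0.001975) = 95.1° ≈ 095°.

095°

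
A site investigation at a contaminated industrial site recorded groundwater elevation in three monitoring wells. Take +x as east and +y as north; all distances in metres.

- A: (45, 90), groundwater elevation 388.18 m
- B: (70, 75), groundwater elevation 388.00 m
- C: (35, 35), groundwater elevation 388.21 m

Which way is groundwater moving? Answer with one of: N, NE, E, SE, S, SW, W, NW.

E

Taking A as reference: B−A = (25, -15, -0.18); C−A = (-10, -55, +0.03).
Determinant of the coordinate differences = 25·(-55) − (-10)·(-15) = -1525.
∂h/∂x = [(-0.18)·(-55) − (+0.03)·(-15)] / -1525 = -0.006787
∂h/∂y = [25·(+0.03) − (-10)·(-0.18)] / -1525 = +0.0006885
Flow = −∇h = (+0.006787 east, -0.0006885 north), which points east.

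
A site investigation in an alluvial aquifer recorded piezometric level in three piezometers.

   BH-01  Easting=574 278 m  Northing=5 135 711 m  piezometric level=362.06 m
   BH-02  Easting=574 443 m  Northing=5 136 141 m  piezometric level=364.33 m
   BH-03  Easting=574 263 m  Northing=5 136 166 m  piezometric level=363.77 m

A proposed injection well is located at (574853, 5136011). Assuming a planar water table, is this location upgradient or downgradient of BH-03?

upgradient

With h = a·x + b·y + c and BH-01 as origin, the differences give:
  165·a + 430·b = +2.27
  (-15)·a + 455·b = +1.71
Eliminate b (×455 and ×430, subtract): 81525·a = 297.550 → a = ∂h/∂x = +0.003650
Back-substitute: b = ∂h/∂y = +0.003879.
Head at (574853, 5136011) = 362.06 + (+0.003650)·(575) + (+0.003879)·(300) = 365.32 m.
That is higher than the 363.77 m at BH-03, so the point is upgradient.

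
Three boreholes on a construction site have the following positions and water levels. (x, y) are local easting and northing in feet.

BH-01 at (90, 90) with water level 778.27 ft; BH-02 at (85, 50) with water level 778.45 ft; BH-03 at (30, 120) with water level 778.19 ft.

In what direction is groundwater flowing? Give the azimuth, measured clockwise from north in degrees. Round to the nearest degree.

011°

Taking BH-01 as reference: BH-02−BH-01 = (-5, -40, +0.18); BH-03−BH-01 = (-60, 30, -0.08).
Solve a·Δx + b·Δy = Δh: det = (-5)·30 − (-60)·(-40) = -2550.
∂h/∂x = [(+0.18)·30 − (-0.08)·(-40)] / -2550 = -0.0008627
∂h/∂y = [(-5)·(-0.08) − (-60)·(+0.18)] / -2550 = -0.004392
Flow direction (−∇h) has components (+0.0008627 E, +0.004392 N).
Azimuth = atan2(E, N) = atan2(+0.0008627, +0.004392) = 11.1° ≈ 011°.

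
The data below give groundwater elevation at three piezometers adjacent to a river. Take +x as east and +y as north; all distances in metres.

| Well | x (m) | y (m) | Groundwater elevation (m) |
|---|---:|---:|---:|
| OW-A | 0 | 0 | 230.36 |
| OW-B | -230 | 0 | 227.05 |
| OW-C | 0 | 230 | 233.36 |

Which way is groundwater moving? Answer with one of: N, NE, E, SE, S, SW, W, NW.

∂h/∂x = (227.05 − 230.36) / (-230 − 0) = +0.01439
∂h/∂y = (233.36 − 230.36) / (230 − 0) = +0.01304
Flow = −∇h = (-0.01439 east, -0.01304 north), which points southwest.

SW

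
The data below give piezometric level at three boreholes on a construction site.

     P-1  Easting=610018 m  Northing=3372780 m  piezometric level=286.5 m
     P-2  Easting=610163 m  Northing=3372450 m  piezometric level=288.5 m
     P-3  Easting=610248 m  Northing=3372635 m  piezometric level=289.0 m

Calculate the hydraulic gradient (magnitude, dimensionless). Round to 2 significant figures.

Three-point gradient (reference P-1): Δ to P-2 = (145, -330, +2.0), Δ to P-3 = (230, -145, +2.5).
∂h/∂x = +0.009749, ∂h/∂y = -0.001777 (det = 54875).
|∇h| = √(0.009749² + -0.001777²) = 0.00991

0.0099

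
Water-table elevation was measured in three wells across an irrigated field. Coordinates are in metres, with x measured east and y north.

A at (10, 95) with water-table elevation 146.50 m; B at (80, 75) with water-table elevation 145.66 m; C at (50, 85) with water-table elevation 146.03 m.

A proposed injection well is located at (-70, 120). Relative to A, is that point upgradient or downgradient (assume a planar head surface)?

upgradient

Differences from A: to B (Δx, Δy, Δh) = (70, -20, -0.84); to C = (40, -10, -0.47).
Determinant of the coordinate differences = 70·(-10) − 40·(-20) = 100.
∂h/∂x = [(-0.84)·(-10) − (-0.47)·(-20)] / 100 = -0.010000
∂h/∂y = [70·(-0.47) − 40·(-0.84)] / 100 = +0.007000
Head at (-70, 120) = 146.50 + (-0.010000)·(-80) + (+0.007000)·(25) = 147.47 m.
That is higher than the 146.50 m at A, so the point is upgradient.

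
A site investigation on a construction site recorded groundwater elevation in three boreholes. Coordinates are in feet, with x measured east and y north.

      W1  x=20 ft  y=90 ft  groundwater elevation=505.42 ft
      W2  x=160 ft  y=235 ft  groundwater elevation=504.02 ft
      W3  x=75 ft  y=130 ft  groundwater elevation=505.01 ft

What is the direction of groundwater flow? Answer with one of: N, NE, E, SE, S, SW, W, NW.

With h = a·x + b·y + c and W1 as origin, the differences give:
  140·a + 145·b = -1.40
  55·a + 40·b = -0.41
Eliminate b (×40 and ×145, subtract): -2375·a = 3.450 → a = ∂h/∂x = -0.001453
Back-substitute: b = ∂h/∂y = -0.008253.
Flow = −∇h = (+0.001453 east, +0.008253 north), which points north.

N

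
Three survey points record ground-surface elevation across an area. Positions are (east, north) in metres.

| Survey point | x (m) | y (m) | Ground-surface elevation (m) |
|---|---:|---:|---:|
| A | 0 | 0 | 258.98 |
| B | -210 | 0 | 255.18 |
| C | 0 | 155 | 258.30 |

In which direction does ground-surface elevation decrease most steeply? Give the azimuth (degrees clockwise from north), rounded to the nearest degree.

∂z/∂x = (255.18 − 258.98) / (-210 − 0) = +0.01810
∂z/∂y = (258.30 − 258.98) / (155 − 0) = -0.004387
Steepest decrease is along −∇f: components (-0.01810 E, +0.004387 N).
Azimuth = atan2(-0.01810, +0.004387) = 283.6° ≈ 284°.

284°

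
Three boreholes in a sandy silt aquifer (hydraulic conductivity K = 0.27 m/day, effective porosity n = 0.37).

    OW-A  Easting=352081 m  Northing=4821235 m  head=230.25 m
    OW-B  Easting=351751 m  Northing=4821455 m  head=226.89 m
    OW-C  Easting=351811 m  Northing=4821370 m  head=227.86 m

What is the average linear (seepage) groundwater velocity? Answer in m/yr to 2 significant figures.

Three-point gradient (reference OW-A): Δ to OW-B = (-330, 220, -3.36), Δ to OW-C = (-270, 135, -2.39).
∂h/∂x = +0.004862, ∂h/∂y = -0.007980 (det = 14850).
|∇h| = √(0.004862² + -0.007980²) = 0.009344
Seepage velocity v = K·i/n = 0.27 × 0.009344 / 0.37 = 0.006819 m/day = 2.491 m/yr.

2.5 m/yr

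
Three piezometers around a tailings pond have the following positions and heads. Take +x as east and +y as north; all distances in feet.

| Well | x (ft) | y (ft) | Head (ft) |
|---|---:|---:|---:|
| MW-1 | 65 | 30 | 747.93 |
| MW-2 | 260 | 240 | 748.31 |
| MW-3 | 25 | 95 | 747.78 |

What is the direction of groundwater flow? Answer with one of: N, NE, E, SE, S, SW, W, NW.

W

Three-point gradient (reference MW-1): Δ to MW-2 = (195, 210, +0.38), Δ to MW-3 = (-40, 65, -0.15).
∂h/∂x = +0.002667, ∂h/∂y = -0.0006667 (det = 21075).
Flow = −∇h = (-0.002667 east, +0.0006667 north), which points west.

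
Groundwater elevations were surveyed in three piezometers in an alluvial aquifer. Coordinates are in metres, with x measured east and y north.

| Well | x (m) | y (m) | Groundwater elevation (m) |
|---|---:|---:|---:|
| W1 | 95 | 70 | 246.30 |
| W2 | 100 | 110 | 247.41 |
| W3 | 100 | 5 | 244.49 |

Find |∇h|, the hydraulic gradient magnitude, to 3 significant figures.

Differences from W1: to W2 (Δx, Δy, Δh) = (5, 40, +1.11); to W3 = (5, -65, -1.81).
Determinant of the coordinate differences = 5·(-65) − 5·40 = -525.
∂h/∂x = [(+1.11)·(-65) − (-1.81)·40] / -525 = -0.0004762
∂h/∂y = [5·(-1.81) − 5·(+1.11)] / -525 = +0.02781
|∇h| = √(-0.0004762² + 0.02781²) = 0.02781

0.0278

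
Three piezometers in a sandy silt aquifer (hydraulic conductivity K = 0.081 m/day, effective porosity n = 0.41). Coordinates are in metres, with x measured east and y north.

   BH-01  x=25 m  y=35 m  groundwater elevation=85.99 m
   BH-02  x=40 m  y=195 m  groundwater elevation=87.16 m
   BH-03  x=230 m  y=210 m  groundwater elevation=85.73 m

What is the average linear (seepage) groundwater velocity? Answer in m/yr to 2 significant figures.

With h = a·x + b·y + c and BH-01 as origin, the differences give:
  15·a + 160·b = +1.17
  205·a + 175·b = -0.26
Eliminate b (×175 and ×160, subtract): -30175·a = 246.350 → a = ∂h/∂x = -0.008164
Back-substitute: b = ∂h/∂y = +0.008078.
|∇h| = √(-0.008164² + 0.008078²) = 0.01148
Seepage velocity v = K·i/n = 0.081 × 0.01148 / 0.41 = 0.002268 m/day = 0.8284 m/yr.

0.83 m/yr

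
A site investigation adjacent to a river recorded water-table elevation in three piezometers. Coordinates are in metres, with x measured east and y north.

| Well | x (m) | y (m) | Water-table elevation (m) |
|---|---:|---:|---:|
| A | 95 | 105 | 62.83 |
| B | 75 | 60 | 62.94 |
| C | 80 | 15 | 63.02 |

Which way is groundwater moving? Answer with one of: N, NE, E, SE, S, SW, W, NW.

NE

Differences from A: to B (Δx, Δy, Δh) = (-20, -45, +0.11); to C = (-15, -90, +0.19).
Solve a·Δx + b·Δy = Δh: det = (-20)·(-90) − (-15)·(-45) = 1125.
∂h/∂x = [(+0.11)·(-90) − (+0.19)·(-45)] / 1125 = -0.001200
∂h/∂y = [(-20)·(+0.19) − (-15)·(+0.11)] / 1125 = -0.001911
Flow = −∇h = (+0.001200 east, +0.001911 north), which points northeast.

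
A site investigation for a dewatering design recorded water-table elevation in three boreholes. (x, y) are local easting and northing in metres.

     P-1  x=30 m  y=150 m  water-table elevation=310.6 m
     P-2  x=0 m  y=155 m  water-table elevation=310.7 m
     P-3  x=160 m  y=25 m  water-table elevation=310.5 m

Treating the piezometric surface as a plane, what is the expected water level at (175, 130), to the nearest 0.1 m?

310.1 m

With h = a·x + b·y + c and P-1 as origin, the differences give:
  (-30)·a + 5·b = +0.1
  130·a + (-125)·b = -0.1
Eliminate b (×(-125) and ×5, subtract): 3100·a = -12.00 → a = ∂h/∂x = -0.003871
Back-substitute: b = ∂h/∂y = -0.003226.
h(175, 130) = 310.6 + (-0.003871)·(145) + (-0.003226)·(-20) = 310.6 -0.561 +0.065 = 310.103 m.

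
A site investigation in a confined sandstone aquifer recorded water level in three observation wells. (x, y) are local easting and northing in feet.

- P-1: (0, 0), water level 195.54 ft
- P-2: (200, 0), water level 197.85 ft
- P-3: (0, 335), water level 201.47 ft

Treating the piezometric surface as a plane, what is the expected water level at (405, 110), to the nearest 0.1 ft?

202.2 ft

∂h/∂x = (197.85 − 195.54) / (200 − 0) = +0.01155
∂h/∂y = (201.47 − 195.54) / (335 − 0) = +0.01770
h(405, 110) = 195.54 + (+0.01155)·(405) + (+0.01770)·(110) = 195.54 +4.678 +1.947 = 202.165 ft.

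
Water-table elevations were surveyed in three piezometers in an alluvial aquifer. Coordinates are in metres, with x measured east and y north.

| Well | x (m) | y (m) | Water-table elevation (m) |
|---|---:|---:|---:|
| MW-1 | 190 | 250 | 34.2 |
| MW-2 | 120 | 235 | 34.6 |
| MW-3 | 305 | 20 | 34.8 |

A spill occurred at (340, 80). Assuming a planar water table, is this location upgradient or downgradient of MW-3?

downgradient

Taking MW-1 as reference: MW-2−MW-1 = (-70, -15, +0.4); MW-3−MW-1 = (115, -230, +0.6).
Solve a·Δx + b·Δy = Δh: det = (-70)·(-230) − 115·(-15) = 17825.
∂h/∂x = [(+0.4)·(-230) − (+0.6)·(-15)] / 17825 = -0.004656
∂h/∂y = [(-70)·(+0.6) − 115·(+0.4)] / 17825 = -0.004937
Head at (340, 80) = 34.2 + (-0.004656)·(150) + (-0.004937)·(-170) = 34.34 m.
That is lower than the 34.8 m at MW-3, so the point is downgradient.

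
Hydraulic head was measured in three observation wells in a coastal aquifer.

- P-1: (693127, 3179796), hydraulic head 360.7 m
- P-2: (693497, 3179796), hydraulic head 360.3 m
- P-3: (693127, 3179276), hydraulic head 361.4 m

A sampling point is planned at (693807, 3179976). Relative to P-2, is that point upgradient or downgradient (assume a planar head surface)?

downgradient

∂h/∂x = (360.3 − 360.7) / (693497 − 693127) = -0.001081
∂h/∂y = (361.4 − 360.7) / (3179276 − 3179796) = -0.001346
Head at (693807, 3179976) = 360.7 + (-0.001081)·(680) + (-0.001346)·(180) = 359.72 m.
That is lower than the 360.3 m at P-2, so the point is downgradient.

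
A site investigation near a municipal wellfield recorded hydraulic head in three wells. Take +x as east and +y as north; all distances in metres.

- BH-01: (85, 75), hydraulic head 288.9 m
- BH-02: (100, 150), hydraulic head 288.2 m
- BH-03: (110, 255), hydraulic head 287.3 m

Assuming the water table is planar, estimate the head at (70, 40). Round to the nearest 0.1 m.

289.3 m

With h = a·x + b·y + c and BH-01 as origin, the differences give:
  15·a + 75·b = -0.7
  25·a + 180·b = -1.6
Eliminate b (×180 and ×75, subtract): 825·a = -6.00 → a = ∂h/∂x = -0.007273
Back-substitute: b = ∂h/∂y = -0.007879.
h(70, 40) = 288.9 + (-0.007273)·(-15) + (-0.007879)·(-35) = 288.9 +0.109 +0.276 = 289.285 m.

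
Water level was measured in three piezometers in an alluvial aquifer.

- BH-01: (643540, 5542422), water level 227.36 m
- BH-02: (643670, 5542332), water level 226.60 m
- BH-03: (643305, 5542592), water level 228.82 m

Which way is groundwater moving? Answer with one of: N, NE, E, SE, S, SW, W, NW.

Differences from BH-01: to BH-02 (Δx, Δy, Δh) = (130, -90, -0.76); to BH-03 = (-235, 170, +1.46).
Determinant of the coordinate differences = 130·170 − (-235)·(-90) = 950.
∂h/∂x = [(-0.76)·170 − (+1.46)·(-90)] / 950 = +0.002316
∂h/∂y = [130·(+1.46) − (-235)·(-0.76)] / 950 = +0.01179
Flow = −∇h = (-0.002316 east, -0.01179 north), which points south.

S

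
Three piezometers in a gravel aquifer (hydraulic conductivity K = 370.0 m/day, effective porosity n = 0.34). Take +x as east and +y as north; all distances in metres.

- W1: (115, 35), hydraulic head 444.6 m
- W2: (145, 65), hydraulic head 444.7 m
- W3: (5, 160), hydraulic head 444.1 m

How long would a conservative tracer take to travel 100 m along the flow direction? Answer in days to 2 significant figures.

23 days

With h = a·x + b·y + c and W1 as origin, the differences give:
  30·a + 30·b = +0.1
  (-110)·a + 125·b = -0.5
Eliminate b (×125 and ×30, subtract): 7050·a = 27.50 → a = ∂h/∂x = +0.003901
Back-substitute: b = ∂h/∂y = -0.0005674.
|∇h| = √(0.003901² + -0.0005674²) = 0.003942
Seepage velocity v = K·i/n = 370.0 × 0.003942 / 0.34 = 4.29 m/day.
t = 100 / 4.29 = 23.31 days.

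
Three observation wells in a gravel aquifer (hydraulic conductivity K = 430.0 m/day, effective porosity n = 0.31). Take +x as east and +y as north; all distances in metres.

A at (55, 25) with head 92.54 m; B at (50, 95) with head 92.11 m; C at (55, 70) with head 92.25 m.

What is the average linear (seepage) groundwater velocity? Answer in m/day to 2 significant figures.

Three-point gradient (reference A): Δ to B = (-5, 70, -0.43), Δ to C = (0, 45, -0.29).
∂h/∂x = -0.004222, ∂h/∂y = -0.006444 (det = -225).
|∇h| = √(-0.004222² + -0.006444²) = 0.007704
Seepage velocity v = K·i/n = 430.0 × 0.007704 / 0.31 = 10.69 m/day.

11 m/day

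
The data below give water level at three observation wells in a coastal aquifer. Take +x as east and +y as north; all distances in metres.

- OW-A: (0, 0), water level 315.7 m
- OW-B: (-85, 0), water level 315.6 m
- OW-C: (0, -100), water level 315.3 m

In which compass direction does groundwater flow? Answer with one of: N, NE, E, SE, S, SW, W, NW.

∂h/∂x = (315.6 − 315.7) / (-85 − 0) = +0.001176
∂h/∂y = (315.3 − 315.7) / (-100 − 0) = +0.004000
Flow = −∇h = (-0.001176 east, -0.004000 north), which points south.

S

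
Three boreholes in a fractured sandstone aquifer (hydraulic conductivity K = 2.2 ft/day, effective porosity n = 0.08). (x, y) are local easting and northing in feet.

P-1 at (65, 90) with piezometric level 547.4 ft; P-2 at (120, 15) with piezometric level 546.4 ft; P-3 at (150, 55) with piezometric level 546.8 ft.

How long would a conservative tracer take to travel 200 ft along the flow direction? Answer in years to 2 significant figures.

1.7 years

Taking P-1 as reference: P-2−P-1 = (55, -75, -1.0); P-3−P-1 = (85, -35, -0.6).
Solve a·Δx + b·Δy = Δh: det = 55·(-35) − 85·(-75) = 4450.
∂h/∂x = [(-1.0)·(-35) − (-0.6)·(-75)] / 4450 = -0.002247
∂h/∂y = [55·(-0.6) − 85·(-1.0)] / 4450 = +0.01169
|∇h| = √(-0.002247² + 0.01169²) = 0.0119
Seepage velocity v = K·i/n = 2.2 × 0.0119 / 0.08 = 0.3273 ft/day.
t = 200 / 0.3273 = 611.1 days = 1.67 years.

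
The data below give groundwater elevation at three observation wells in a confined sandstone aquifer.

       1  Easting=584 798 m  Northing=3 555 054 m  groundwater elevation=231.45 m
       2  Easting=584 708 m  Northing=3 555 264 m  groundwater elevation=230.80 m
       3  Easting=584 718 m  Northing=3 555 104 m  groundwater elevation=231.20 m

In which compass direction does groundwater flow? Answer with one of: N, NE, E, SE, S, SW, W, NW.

With h = a·x + b·y + c and 1 as origin, the differences give:
  (-90)·a + 210·b = -0.65
  (-80)·a + 50·b = -0.25
Eliminate b (×50 and ×210, subtract): 12300·a = 20.000 → a = ∂h/∂x = +0.001626
Back-substitute: b = ∂h/∂y = -0.002398.
Flow = −∇h = (-0.001626 east, +0.002398 north), which points northwest.

NW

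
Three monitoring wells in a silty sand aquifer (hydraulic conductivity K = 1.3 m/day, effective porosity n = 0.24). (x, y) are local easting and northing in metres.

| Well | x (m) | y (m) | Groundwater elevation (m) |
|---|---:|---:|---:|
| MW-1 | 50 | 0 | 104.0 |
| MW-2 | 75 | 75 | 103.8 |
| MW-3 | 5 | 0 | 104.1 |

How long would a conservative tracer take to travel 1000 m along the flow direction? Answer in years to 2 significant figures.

Taking MW-1 as reference: MW-2−MW-1 = (25, 75, -0.2); MW-3−MW-1 = (-45, 0, +0.1).
Solve a·Δx + b·Δy = Δh: det = 25·0 − (-45)·75 = 3375.
∂h/∂x = [(-0.2)·0 − (+0.1)·75] / 3375 = -0.002222
∂h/∂y = [25·(+0.1) − (-45)·(-0.2)] / 3375 = -0.001926
|∇h| = √(-0.002222² + -0.001926²) = 0.002941
Seepage velocity v = K·i/n = 1.3 × 0.002941 / 0.24 = 0.01593 m/day.
t = 1000 / 0.01593 = 6.277e+04 days = 172 years.

170 years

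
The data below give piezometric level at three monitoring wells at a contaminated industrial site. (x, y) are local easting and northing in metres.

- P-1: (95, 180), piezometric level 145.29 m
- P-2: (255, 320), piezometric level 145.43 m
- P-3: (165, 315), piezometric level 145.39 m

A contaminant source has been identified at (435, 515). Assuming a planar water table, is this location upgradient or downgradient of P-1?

Differences from P-1: to P-2 (Δx, Δy, Δh) = (160, 140, +0.14); to P-3 = (70, 135, +0.10).
Determinant of the coordinate differences = 160·135 − 70·140 = 11800.
∂h/∂x = [(+0.14)·135 − (+0.10)·140] / 11800 = +0.0004153
∂h/∂y = [160·(+0.10) − 70·(+0.14)] / 11800 = +0.0005254
Head at (435, 515) = 145.29 + (+0.0004153)·(340) + (+0.0005254)·(335) = 145.61 m.
That is higher than the 145.29 m at P-1, so the point is upgradient.

upgradient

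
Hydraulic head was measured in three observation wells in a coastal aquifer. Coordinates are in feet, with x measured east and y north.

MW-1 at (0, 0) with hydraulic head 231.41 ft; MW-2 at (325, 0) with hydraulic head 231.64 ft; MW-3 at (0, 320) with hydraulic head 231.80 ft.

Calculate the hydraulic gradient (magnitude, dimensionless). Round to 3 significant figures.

∂h/∂x = (231.64 − 231.41) / (325 − 0) = +0.0007077
∂h/∂y = (231.80 − 231.41) / (320 − 0) = +0.001219
|∇h| = √(0.0007077² + 0.001219²) = 0.00141

0.00141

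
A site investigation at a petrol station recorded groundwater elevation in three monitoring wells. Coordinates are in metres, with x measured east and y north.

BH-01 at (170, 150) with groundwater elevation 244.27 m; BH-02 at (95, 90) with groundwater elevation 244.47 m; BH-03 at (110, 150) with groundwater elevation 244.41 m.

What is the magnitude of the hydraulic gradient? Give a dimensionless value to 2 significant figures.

With h = a·x + b·y + c and BH-01 as origin, the differences give:
  (-75)·a + (-60)·b = +0.20
  (-60)·a + 0·b = +0.14
Eliminate b (×0 and ×(-60), subtract): -3600·a = 8.400 → a = ∂h/∂x = -0.002333
Back-substitute: b = ∂h/∂y = -0.0004167.
|∇h| = √(-0.002333² + -0.0004167²) = 0.00237

0.0024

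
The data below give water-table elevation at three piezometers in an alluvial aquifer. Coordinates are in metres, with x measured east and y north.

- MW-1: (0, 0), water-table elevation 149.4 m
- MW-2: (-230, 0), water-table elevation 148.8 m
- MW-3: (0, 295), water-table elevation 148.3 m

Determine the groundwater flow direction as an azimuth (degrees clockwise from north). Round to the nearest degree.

325°

∂h/∂x = (148.8 − 149.4) / (-230 − 0) = +0.002609
∂h/∂y = (148.3 − 149.4) / (295 − 0) = -0.003729
Flow direction (−∇h) has components (-0.002609 E, +0.003729 N).
Azimuth = atan2(E, N) = atan2(-0.002609, +0.003729) = 325.0° ≈ 325°.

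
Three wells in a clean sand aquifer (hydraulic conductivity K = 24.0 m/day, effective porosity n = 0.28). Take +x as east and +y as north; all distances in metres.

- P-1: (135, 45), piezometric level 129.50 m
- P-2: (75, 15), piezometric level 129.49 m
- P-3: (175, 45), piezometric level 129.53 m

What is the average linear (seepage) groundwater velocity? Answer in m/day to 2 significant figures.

With h = a·x + b·y + c and P-1 as origin, the differences give:
  (-60)·a + (-30)·b = -0.01
  40·a + 0·b = +0.03
Eliminate b (×0 and ×(-30), subtract): 1200·a = 0.900 → a = ∂h/∂x = +0.0007500
Back-substitute: b = ∂h/∂y = -0.001167.
|∇h| = √(0.0007500² + -0.001167²) = 0.001387
Seepage velocity v = K·i/n = 24.0 × 0.001387 / 0.28 = 0.1189 m/day.

0.12 m/day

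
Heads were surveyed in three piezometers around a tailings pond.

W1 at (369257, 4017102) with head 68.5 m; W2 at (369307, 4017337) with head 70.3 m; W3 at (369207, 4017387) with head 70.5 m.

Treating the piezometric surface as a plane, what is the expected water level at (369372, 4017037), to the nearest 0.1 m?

68.2 m

With h = a·x + b·y + c and W1 as origin, the differences give:
  50·a + 235·b = +1.8
  (-50)·a + 285·b = +2.0
Eliminate b (×285 and ×235, subtract): 26000·a = 43.00 → a = ∂h/∂x = +0.001654
Back-substitute: b = ∂h/∂y = +0.007308.
h(369372, 4017037) = 68.5 + (+0.001654)·(115) + (+0.007308)·(-65) = 68.5 +0.190 -0.475 = 68.215 m.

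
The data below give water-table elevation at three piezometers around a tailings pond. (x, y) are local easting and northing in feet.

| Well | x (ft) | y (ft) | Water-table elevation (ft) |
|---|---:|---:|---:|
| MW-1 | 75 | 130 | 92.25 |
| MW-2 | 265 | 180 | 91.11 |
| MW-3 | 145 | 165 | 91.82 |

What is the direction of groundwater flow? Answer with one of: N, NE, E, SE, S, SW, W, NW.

Taking MW-1 as reference: MW-2−MW-1 = (190, 50, -1.14); MW-3−MW-1 = (70, 35, -0.43).
Solve a·Δx + b·Δy = Δh: det = 190·35 − 70·50 = 3150.
∂h/∂x = [(-1.14)·35 − (-0.43)·50] / 3150 = -0.005841
∂h/∂y = [190·(-0.43) − 70·(-1.14)] / 3150 = -0.0006032
Flow = −∇h = (+0.005841 east, +0.0006032 north), which points east.

E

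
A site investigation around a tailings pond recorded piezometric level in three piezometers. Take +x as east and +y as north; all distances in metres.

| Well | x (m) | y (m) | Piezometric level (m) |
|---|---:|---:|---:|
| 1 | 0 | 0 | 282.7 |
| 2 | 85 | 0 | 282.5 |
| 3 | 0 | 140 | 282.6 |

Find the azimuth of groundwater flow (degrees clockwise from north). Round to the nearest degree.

∂h/∂x = (282.5 − 282.7) / (85 − 0) = -0.002353
∂h/∂y = (282.6 − 282.7) / (140 − 0) = -0.0007143
Flow direction (−∇h) has components (+0.002353 E, +0.0007143 N).
Azimuth = atan2(E, N) = atan2(+0.002353, +0.0007143) = 73.1° ≈ 073°.

073°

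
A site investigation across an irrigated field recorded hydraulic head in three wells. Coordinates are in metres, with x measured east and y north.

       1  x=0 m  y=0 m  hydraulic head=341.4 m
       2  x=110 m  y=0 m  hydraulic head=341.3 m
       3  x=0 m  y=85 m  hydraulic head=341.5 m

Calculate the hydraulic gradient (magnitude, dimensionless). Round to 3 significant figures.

0.00149

∂h/∂x = (341.3 − 341.4) / (110 − 0) = -0.0009091
∂h/∂y = (341.5 − 341.4) / (85 − 0) = +0.001176
|∇h| = √(-0.0009091² + 0.001176²) = 0.001486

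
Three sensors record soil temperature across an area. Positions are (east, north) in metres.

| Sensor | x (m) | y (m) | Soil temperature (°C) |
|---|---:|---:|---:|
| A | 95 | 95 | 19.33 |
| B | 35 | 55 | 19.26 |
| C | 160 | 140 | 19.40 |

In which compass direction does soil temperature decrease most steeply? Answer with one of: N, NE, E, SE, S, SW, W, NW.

NW

With T = a·x + b·y + c and A as origin, the differences give:
  (-60)·a + (-40)·b = -0.07
  65·a + 45·b = +0.07
Eliminate b (×45 and ×(-40), subtract): -100·a = -0.350 → a = ∂T/∂x = +0.003500
Back-substitute: b = ∂T/∂y = -0.003500.
Steepest decrease is along −∇f = (-0.003500 E, +0.003500 N) → northwest.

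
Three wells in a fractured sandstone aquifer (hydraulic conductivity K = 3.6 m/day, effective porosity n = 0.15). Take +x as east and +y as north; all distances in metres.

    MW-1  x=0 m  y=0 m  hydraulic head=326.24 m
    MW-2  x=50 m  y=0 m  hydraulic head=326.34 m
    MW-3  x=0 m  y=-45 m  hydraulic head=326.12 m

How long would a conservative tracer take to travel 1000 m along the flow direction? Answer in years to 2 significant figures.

∂h/∂x = (326.34 − 326.24) / (50 − 0) = +0.002000
∂h/∂y = (326.12 − 326.24) / (-45 − 0) = +0.002667
|∇h| = √(0.002000² + 0.002667²) = 0.003334
Seepage velocity v = K·i/n = 3.6 × 0.003334 / 0.15 = 0.08002 m/day.
t = 1000 / 0.08002 = 1.25e+04 days = 34.2 years.

34 years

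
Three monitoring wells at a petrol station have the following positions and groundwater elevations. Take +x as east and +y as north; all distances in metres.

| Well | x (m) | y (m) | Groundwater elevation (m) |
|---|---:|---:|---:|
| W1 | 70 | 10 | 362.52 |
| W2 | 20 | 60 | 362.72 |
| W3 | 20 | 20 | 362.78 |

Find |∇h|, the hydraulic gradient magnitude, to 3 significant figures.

0.00570

Differences from W1: to W2 (Δx, Δy, Δh) = (-50, 50, +0.20); to W3 = (-50, 10, +0.26).
Solve a·Δx + b·Δy = Δh: det = (-50)·10 − (-50)·50 = 2000.
∂h/∂x = [(+0.20)·10 − (+0.26)·50] / 2000 = -0.005500
∂h/∂y = [(-50)·(+0.26) − (-50)·(+0.20)] / 2000 = -0.001500
|∇h| = √(-0.005500² + -0.001500²) = 0.005701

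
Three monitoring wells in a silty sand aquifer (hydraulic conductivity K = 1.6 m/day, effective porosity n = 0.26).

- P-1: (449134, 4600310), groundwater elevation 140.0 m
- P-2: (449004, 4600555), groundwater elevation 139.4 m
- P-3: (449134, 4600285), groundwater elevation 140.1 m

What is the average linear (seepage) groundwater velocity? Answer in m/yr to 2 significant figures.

Differences from P-1: to P-2 (Δx, Δy, Δh) = (-130, 245, -0.6); to P-3 = (0, -25, +0.1).
Solve a·Δx + b·Δy = Δh: det = (-130)·(-25) − 0·245 = 3250.
∂h/∂x = [(-0.6)·(-25) − (+0.1)·245] / 3250 = -0.002923
∂h/∂y = [(-130)·(+0.1) − 0·(-0.6)] / 3250 = -0.004000
|∇h| = √(-0.002923² + -0.004000²) = 0.004954
Seepage velocity v = K·i/n = 1.6 × 0.004954 / 0.26 = 0.03049 m/day = 11.14 m/yr.

11 m/yr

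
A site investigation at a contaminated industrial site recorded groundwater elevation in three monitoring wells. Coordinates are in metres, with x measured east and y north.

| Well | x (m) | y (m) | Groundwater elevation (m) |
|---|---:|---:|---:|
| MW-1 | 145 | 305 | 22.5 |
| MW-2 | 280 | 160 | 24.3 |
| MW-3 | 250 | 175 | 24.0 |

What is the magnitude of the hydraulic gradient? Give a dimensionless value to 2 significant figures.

0.0092

Taking MW-1 as reference: MW-2−MW-1 = (135, -145, +1.8); MW-3−MW-1 = (105, -130, +1.5).
Determinant of the coordinate differences = 135·(-130) − 105·(-145) = -2325.
∂h/∂x = [(+1.8)·(-130) − (+1.5)·(-145)] / -2325 = +0.007097
∂h/∂y = [135·(+1.5) − 105·(+1.8)] / -2325 = -0.005806
|∇h| = √(0.007097² + -0.005806²) = 0.009169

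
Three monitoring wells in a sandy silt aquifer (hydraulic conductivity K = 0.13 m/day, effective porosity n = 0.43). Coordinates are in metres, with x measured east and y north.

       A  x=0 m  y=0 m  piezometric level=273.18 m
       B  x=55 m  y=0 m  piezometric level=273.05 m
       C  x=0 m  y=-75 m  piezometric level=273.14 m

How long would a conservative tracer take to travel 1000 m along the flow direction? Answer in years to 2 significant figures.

∂h/∂x = (273.05 − 273.18) / (55 − 0) = -0.002364
∂h/∂y = (273.14 − 273.18) / (-75 − 0) = +0.0005333
|∇h| = √(-0.002364² + 0.0005333²) = 0.002423
Seepage velocity v = K·i/n = 0.13 × 0.002423 / 0.43 = 0.0007325 m/day.
t = 1000 / 0.0007325 = 1.365e+06 days = 3.74e+03 years.

3700 years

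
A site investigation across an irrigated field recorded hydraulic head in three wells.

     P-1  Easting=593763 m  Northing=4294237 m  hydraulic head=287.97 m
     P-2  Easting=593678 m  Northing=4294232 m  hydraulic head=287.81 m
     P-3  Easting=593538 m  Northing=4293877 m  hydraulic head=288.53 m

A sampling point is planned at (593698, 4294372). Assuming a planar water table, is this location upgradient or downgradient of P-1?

downgradient

Taking P-1 as reference: P-2−P-1 = (-85, -5, -0.16); P-3−P-1 = (-225, -360, +0.56).
Solve a·Δx + b·Δy = Δh: det = (-85)·(-360) − (-225)·(-5) = 29475.
∂h/∂x = [(-0.16)·(-360) − (+0.56)·(-5)] / 29475 = +0.002049
∂h/∂y = [(-85)·(+0.56) − (-225)·(-0.16)] / 29475 = -0.002836
Head at (593698, 4294372) = 287.97 + (+0.002049)·(-65) + (-0.002836)·(135) = 287.45 m.
That is lower than the 287.97 m at P-1, so the point is downgradient.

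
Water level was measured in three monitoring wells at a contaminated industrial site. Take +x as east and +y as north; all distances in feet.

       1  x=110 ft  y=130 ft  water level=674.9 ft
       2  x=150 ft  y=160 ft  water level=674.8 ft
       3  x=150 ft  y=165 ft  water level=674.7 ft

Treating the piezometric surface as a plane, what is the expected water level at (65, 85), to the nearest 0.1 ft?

675.2 ft

Differences from 1: to 2 (Δx, Δy, Δh) = (40, 30, -0.1); to 3 = (40, 35, -0.2).
Solve a·Δx + b·Δy = Δh: det = 40·35 − 40·30 = 200.
∂h/∂x = [(-0.1)·35 − (-0.2)·30] / 200 = +0.01250
∂h/∂y = [40·(-0.2) − 40·(-0.1)] / 200 = -0.02000
h(65, 85) = 674.9 + (+0.01250)·(-45) + (-0.02000)·(-45) = 674.9 -0.562 +0.900 = 675.237 ft.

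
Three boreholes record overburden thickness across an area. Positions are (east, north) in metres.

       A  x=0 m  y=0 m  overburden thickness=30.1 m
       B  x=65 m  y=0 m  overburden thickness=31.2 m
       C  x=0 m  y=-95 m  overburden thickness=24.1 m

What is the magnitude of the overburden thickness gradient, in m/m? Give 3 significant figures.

0.0654 m/m

∂d/∂x = (31.2 − 30.1) / (65 − 0) = +0.01692
∂d/∂y = (24.1 − 30.1) / (-95 − 0) = +0.06316
|∇f| = √(0.01692² + 0.06316²) = 0.06539 m/m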